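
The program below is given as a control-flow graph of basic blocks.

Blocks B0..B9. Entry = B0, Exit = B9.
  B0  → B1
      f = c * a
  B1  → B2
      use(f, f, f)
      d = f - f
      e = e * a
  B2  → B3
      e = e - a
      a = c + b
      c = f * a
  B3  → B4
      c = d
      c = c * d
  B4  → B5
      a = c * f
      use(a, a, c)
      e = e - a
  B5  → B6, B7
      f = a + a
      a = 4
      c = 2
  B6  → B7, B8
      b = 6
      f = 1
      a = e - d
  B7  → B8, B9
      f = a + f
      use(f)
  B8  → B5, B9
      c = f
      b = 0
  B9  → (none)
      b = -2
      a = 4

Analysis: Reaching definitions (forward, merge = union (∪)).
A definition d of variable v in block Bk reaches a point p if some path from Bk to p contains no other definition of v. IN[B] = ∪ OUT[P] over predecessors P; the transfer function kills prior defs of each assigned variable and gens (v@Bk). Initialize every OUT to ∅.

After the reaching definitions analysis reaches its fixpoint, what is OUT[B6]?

Answer: {a@B6, b@B6, c@B5, d@B1, e@B4, f@B6}

Working:
Converged values:
  B0:   IN={}   OUT={f@B0}
  B1:   IN={f@B0}   OUT={d@B1, e@B1, f@B0}
  B2:   IN={d@B1, e@B1, f@B0}   OUT={a@B2, c@B2, d@B1, e@B2, f@B0}
  B3:   IN={a@B2, c@B2, d@B1, e@B2, f@B0}   OUT={a@B2, c@B3, d@B1, e@B2, f@B0}
  B4:   IN={a@B2, c@B3, d@B1, e@B2, f@B0}   OUT={a@B4, c@B3, d@B1, e@B4, f@B0}
  B5:   IN={a@B4, a@B5, a@B6, b@B8, c@B3, c@B8, d@B1, e@B4, f@B0, f@B6, f@B7}   OUT={a@B5, b@B8, c@B5, d@B1, e@B4, f@B5}
  B6:   IN={a@B5, b@B8, c@B5, d@B1, e@B4, f@B5}   OUT={a@B6, b@B6, c@B5, d@B1, e@B4, f@B6}
  B7:   IN={a@B5, a@B6, b@B6, b@B8, c@B5, d@B1, e@B4, f@B5, f@B6}   OUT={a@B5, a@B6, b@B6, b@B8, c@B5, d@B1, e@B4, f@B7}
  B8:   IN={a@B5, a@B6, b@B6, b@B8, c@B5, d@B1, e@B4, f@B6, f@B7}   OUT={a@B5, a@B6, b@B8, c@B8, d@B1, e@B4, f@B6, f@B7}
  B9:   IN={a@B5, a@B6, b@B6, b@B8, c@B5, c@B8, d@B1, e@B4, f@B6, f@B7}   OUT={a@B9, b@B9, c@B5, c@B8, d@B1, e@B4, f@B6, f@B7}

Merge at B6: IN[B6] = OUT[B5] = {a@B5, b@B8, c@B5, d@B1, e@B4, f@B5}
Applying B6's transfer function to that IN value gives OUT[B6] (row B6 above).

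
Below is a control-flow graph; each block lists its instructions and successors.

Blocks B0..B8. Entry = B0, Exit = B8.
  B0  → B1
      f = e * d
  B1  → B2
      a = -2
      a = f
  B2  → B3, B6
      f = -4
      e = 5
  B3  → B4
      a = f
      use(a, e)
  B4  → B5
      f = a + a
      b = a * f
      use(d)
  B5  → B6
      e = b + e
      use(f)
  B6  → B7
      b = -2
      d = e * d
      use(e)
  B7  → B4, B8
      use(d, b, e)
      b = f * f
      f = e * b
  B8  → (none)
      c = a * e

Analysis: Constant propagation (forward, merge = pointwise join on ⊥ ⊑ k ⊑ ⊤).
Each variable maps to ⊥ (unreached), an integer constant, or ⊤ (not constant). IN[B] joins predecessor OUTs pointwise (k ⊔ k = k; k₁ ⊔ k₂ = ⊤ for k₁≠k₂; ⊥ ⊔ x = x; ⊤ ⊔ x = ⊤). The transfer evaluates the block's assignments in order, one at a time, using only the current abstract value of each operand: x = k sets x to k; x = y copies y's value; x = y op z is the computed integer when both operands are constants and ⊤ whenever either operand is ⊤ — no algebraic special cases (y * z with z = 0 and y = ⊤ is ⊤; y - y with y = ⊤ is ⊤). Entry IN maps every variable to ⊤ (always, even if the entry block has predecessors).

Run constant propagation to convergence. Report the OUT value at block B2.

Converged values:
  B0:   IN=(all ⊤)   OUT=(all ⊤)
  B1:   IN=(all ⊤)   OUT=(all ⊤)
  B2:   IN=(all ⊤)   OUT={e:5, f:-4; rest ⊤}
  B3:   IN={e:5, f:-4; rest ⊤}   OUT={a:-4, e:5, f:-4; rest ⊤}
  B4:   IN=(all ⊤)   OUT=(all ⊤)
  B5:   IN=(all ⊤)   OUT=(all ⊤)
  B6:   IN=(all ⊤)   OUT={b:-2; rest ⊤}
  B7:   IN={b:-2; rest ⊤}   OUT=(all ⊤)
  B8:   IN=(all ⊤)   OUT=(all ⊤)

Merge at B2: IN[B2] = OUT[B1] = {a: ⊤, b: ⊤, c: ⊤, d: ⊤, e: ⊤, f: ⊤}
Applying B2's transfer function to that IN value gives OUT[B2] (row B2 above).

Answer: {a: ⊤, b: ⊤, c: ⊤, d: ⊤, e: 5, f: -4}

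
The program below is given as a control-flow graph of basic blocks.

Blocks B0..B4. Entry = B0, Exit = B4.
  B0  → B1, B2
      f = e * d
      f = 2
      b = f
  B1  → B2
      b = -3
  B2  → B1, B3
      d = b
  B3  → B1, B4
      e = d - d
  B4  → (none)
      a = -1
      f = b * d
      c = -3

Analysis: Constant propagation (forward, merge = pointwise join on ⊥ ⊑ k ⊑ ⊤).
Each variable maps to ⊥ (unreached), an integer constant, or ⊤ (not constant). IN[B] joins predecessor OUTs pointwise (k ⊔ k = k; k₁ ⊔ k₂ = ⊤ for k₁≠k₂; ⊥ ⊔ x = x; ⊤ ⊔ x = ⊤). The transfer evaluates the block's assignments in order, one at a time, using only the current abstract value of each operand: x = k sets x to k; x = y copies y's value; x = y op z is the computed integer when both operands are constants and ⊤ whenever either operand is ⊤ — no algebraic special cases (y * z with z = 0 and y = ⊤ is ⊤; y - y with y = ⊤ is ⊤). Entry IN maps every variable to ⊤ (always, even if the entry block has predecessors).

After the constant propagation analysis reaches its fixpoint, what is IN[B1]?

Fixpoint table:
  B0:   IN=(all ⊤)   OUT={b:2, f:2; rest ⊤}
  B1:   IN={f:2; rest ⊤}   OUT={b:-3, f:2; rest ⊤}
  B2:   IN={f:2; rest ⊤}   OUT={f:2; rest ⊤}
  B3:   IN={f:2; rest ⊤}   OUT={f:2; rest ⊤}
  B4:   IN={f:2; rest ⊤}   OUT={a:-1, c:-3; rest ⊤}

Merge at B1: IN[B1] = OUT[B0] ⊔ OUT[B2] ⊔ OUT[B3] = {a: ⊤, b: ⊤, c: ⊤, d: ⊤, e: ⊤, f: 2}

Answer: {a: ⊤, b: ⊤, c: ⊤, d: ⊤, e: ⊤, f: 2}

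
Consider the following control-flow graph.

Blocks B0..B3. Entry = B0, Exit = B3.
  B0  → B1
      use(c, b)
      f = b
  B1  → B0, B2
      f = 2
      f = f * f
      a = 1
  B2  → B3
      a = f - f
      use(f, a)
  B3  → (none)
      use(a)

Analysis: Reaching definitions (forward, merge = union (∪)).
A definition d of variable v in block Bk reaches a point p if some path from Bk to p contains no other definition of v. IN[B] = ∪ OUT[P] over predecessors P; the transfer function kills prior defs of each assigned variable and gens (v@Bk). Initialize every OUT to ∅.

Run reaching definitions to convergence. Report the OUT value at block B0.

Answer: {a@B1, f@B0}

Working:
Fixpoint table:
  B0: | IN={a@B1, f@B1} | OUT={a@B1, f@B0}
  B1: | IN={a@B1, f@B0} | OUT={a@B1, f@B1}
  B2: | IN={a@B1, f@B1} | OUT={a@B2, f@B1}
  B3: | IN={a@B2, f@B1} | OUT={a@B2, f@B1}

Merge at B0 (entry node, so the boundary value {} is joined with the incoming edge(s)): IN[B0] = {} ⊔ OUT[B1] = {a@B1, f@B1}
Applying B0's transfer function to that IN value gives OUT[B0] (row B0 above).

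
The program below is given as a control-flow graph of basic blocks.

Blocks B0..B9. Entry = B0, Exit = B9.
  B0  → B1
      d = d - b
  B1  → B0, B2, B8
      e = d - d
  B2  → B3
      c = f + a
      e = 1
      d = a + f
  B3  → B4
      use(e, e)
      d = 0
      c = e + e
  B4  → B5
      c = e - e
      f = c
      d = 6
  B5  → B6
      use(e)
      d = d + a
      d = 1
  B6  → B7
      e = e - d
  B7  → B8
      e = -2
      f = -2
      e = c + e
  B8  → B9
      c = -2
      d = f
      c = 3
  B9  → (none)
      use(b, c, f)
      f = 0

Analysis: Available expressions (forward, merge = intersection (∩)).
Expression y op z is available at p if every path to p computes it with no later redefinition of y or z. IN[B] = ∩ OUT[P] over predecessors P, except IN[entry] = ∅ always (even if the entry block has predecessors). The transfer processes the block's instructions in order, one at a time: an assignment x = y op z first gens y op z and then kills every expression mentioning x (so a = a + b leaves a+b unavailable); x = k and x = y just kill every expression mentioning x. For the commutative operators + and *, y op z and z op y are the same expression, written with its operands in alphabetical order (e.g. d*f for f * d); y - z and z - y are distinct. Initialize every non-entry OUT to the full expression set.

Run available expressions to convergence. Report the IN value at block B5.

Answer: {e+e, e-e}

Derivation:
Converged values:
  B0:   IN={}   OUT={}
  B1:   IN={}   OUT={d-d}
  B2:   IN={d-d}   OUT={a+f}
  B3:   IN={a+f}   OUT={a+f, e+e}
  B4:   IN={a+f, e+e}   OUT={e+e, e-e}
  B5:   IN={e+e, e-e}   OUT={e+e, e-e}
  B6:   IN={e+e, e-e}   OUT={}
  B7:   IN={}   OUT={}
  B8:   IN={}   OUT={}
  B9:   IN={}   OUT={}

Merge at B5: IN[B5] = OUT[B4] = {e+e, e-e}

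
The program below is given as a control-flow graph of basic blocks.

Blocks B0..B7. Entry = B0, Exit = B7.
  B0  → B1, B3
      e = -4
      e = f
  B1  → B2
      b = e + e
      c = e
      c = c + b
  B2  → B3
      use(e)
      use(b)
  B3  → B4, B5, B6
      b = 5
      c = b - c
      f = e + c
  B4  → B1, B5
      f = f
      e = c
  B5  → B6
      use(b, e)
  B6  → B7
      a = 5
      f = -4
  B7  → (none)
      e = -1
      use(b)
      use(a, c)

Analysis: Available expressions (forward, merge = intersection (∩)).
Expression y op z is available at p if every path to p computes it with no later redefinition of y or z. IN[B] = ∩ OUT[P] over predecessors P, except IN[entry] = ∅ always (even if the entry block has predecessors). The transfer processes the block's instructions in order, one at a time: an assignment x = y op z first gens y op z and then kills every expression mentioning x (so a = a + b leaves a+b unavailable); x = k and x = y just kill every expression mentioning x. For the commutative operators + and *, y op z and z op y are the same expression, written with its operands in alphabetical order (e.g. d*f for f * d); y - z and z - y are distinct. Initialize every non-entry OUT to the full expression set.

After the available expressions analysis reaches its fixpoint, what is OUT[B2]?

Answer: {e+e}

Derivation:
Converged values:
  B0:   IN={}   OUT={}
  B1:   IN={}   OUT={e+e}
  B2:   IN={e+e}   OUT={e+e}
  B3:   IN={}   OUT={c+e}
  B4:   IN={c+e}   OUT={}
  B5:   IN={}   OUT={}
  B6:   IN={}   OUT={}
  B7:   IN={}   OUT={}

Merge at B2: IN[B2] = OUT[B1] = {e+e}
Applying B2's transfer function to that IN value gives OUT[B2] (row B2 above).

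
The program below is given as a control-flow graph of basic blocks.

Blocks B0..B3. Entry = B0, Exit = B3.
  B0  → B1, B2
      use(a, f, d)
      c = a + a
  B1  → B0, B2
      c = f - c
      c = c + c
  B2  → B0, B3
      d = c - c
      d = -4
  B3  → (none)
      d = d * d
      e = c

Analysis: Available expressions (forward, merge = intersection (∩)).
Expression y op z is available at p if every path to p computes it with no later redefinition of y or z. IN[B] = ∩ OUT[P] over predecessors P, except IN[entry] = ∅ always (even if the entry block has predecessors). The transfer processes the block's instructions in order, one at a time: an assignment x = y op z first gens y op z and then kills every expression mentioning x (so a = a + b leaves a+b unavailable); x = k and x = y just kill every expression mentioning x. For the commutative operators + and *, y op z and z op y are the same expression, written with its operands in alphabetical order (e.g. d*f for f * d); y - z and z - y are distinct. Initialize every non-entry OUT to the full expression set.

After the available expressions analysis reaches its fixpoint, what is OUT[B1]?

Answer: {a+a}

Working:
Fixpoint table:
  B0: | IN={} | OUT={a+a}
  B1: | IN={a+a} | OUT={a+a}
  B2: | IN={a+a} | OUT={a+a, c-c}
  B3: | IN={a+a, c-c} | OUT={a+a, c-c}

Merge at B1: IN[B1] = OUT[B0] = {a+a}
Applying B1's transfer function to that IN value gives OUT[B1] (row B1 above).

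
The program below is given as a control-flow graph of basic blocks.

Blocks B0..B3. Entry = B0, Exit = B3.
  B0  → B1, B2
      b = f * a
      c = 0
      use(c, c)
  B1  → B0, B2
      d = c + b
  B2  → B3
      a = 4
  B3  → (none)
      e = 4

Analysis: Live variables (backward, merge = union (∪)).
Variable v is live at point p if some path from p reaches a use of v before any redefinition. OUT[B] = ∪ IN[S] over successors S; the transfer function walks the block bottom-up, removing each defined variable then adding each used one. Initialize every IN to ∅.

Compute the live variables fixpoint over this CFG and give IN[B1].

Answer: {a, b, c, f}

Derivation:
Per-block solution:
  B0:  IN={a, f}  OUT={a, b, c, f}
  B1:  IN={a, b, c, f}  OUT={a, f}
  B2:  IN={}  OUT={}
  B3:  IN={}  OUT={}

Merge at B1: OUT[B1] = IN[B0] ⊔ IN[B2] = {a, f}
Applying B1's transfer function to that OUT value gives IN[B1] (row B1 above).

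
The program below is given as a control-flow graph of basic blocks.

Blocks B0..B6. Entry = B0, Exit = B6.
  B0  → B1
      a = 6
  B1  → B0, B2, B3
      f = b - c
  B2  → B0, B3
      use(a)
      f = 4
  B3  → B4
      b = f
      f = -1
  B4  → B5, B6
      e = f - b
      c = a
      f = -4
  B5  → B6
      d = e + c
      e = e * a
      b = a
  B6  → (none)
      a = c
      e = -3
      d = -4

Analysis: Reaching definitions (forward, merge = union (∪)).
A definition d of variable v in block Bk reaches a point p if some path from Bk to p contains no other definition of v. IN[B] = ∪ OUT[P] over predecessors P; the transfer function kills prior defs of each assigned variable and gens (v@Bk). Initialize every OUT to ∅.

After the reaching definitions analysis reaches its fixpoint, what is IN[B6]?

Fixpoint table:
  B0:   IN={a@B0, f@B1, f@B2}   OUT={a@B0, f@B1, f@B2}
  B1:   IN={a@B0, f@B1, f@B2}   OUT={a@B0, f@B1}
  B2:   IN={a@B0, f@B1}   OUT={a@B0, f@B2}
  B3:   IN={a@B0, f@B1, f@B2}   OUT={a@B0, b@B3, f@B3}
  B4:   IN={a@B0, b@B3, f@B3}   OUT={a@B0, b@B3, c@B4, e@B4, f@B4}
  B5:   IN={a@B0, b@B3, c@B4, e@B4, f@B4}   OUT={a@B0, b@B5, c@B4, d@B5, e@B5, f@B4}
  B6:   IN={a@B0, b@B3, b@B5, c@B4, d@B5, e@B4, e@B5, f@B4}   OUT={a@B6, b@B3, b@B5, c@B4, d@B6, e@B6, f@B4}

Merge at B6: IN[B6] = OUT[B4] ⊔ OUT[B5] = {a@B0, b@B3, b@B5, c@B4, d@B5, e@B4, e@B5, f@B4}

Answer: {a@B0, b@B3, b@B5, c@B4, d@B5, e@B4, e@B5, f@B4}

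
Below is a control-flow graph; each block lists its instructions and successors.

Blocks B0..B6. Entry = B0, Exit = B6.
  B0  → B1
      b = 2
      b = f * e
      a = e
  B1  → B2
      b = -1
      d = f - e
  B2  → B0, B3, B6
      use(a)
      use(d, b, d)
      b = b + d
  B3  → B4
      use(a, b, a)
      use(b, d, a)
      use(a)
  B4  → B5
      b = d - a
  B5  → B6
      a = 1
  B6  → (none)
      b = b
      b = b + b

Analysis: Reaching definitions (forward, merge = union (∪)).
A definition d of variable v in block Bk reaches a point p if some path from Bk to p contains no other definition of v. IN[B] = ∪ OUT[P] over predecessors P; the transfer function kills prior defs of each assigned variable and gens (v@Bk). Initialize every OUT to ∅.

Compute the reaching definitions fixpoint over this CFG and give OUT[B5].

Per-block solution:
  B0:   IN={a@B0, b@B2, d@B1}   OUT={a@B0, b@B0, d@B1}
  B1:   IN={a@B0, b@B0, d@B1}   OUT={a@B0, b@B1, d@B1}
  B2:   IN={a@B0, b@B1, d@B1}   OUT={a@B0, b@B2, d@B1}
  B3:   IN={a@B0, b@B2, d@B1}   OUT={a@B0, b@B2, d@B1}
  B4:   IN={a@B0, b@B2, d@B1}   OUT={a@B0, b@B4, d@B1}
  B5:   IN={a@B0, b@B4, d@B1}   OUT={a@B5, b@B4, d@B1}
  B6:   IN={a@B0, a@B5, b@B2, b@B4, d@B1}   OUT={a@B0, a@B5, b@B6, d@B1}

Merge at B5: IN[B5] = OUT[B4] = {a@B0, b@B4, d@B1}
Applying B5's transfer function to that IN value gives OUT[B5] (row B5 above).

Answer: {a@B5, b@B4, d@B1}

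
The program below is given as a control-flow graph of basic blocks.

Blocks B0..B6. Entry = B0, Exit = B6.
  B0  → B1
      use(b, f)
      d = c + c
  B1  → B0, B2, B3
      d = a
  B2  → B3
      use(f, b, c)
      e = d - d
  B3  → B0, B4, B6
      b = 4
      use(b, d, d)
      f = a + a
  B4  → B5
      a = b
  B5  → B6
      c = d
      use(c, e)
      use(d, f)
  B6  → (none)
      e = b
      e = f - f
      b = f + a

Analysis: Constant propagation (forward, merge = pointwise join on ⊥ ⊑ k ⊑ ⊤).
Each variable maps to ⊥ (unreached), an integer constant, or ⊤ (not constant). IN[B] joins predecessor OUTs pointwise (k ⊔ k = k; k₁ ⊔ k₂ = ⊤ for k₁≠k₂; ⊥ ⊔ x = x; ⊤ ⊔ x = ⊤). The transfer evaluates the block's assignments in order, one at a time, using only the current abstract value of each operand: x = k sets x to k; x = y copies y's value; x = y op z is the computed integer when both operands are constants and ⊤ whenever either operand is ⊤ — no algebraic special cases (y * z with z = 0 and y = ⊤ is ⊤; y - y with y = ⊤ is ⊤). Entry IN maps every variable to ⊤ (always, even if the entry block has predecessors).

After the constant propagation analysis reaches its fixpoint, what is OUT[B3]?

Per-block solution:
  B0:   IN=(all ⊤)   OUT=(all ⊤)
  B1:   IN=(all ⊤)   OUT=(all ⊤)
  B2:   IN=(all ⊤)   OUT=(all ⊤)
  B3:   IN=(all ⊤)   OUT={b:4; rest ⊤}
  B4:   IN={b:4; rest ⊤}   OUT={a:4, b:4; rest ⊤}
  B5:   IN={a:4, b:4; rest ⊤}   OUT={a:4, b:4; rest ⊤}
  B6:   IN={b:4; rest ⊤}   OUT=(all ⊤)

Merge at B3: IN[B3] = OUT[B1] ⊔ OUT[B2] = {a: ⊤, b: ⊤, c: ⊤, d: ⊤, e: ⊤, f: ⊤}
Applying B3's transfer function to that IN value gives OUT[B3] (row B3 above).

Answer: {a: ⊤, b: 4, c: ⊤, d: ⊤, e: ⊤, f: ⊤}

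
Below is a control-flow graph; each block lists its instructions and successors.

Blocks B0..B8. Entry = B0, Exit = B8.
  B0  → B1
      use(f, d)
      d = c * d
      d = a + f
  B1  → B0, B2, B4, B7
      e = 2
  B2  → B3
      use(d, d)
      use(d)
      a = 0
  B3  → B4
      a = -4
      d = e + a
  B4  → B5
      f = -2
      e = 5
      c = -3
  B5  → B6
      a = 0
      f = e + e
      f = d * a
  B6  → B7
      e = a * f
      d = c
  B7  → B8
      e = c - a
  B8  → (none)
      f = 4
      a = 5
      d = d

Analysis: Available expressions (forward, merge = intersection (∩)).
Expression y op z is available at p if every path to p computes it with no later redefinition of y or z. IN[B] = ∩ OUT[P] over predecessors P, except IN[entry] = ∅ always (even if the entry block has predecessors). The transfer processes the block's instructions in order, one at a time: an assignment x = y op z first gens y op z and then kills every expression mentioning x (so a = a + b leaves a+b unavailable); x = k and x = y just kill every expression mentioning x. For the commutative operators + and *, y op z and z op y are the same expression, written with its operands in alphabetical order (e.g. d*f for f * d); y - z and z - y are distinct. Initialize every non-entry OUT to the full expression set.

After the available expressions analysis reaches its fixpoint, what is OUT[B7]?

Fixpoint table:
  B0:   IN={}   OUT={a+f}
  B1:   IN={a+f}   OUT={a+f}
  B2:   IN={a+f}   OUT={}
  B3:   IN={}   OUT={a+e}
  B4:   IN={}   OUT={}
  B5:   IN={}   OUT={a*d, e+e}
  B6:   IN={a*d, e+e}   OUT={a*f}
  B7:   IN={}   OUT={c-a}
  B8:   IN={c-a}   OUT={}

Merge at B7: IN[B7] = OUT[B1] ∩ OUT[B6] = {}
Applying B7's transfer function to that IN value gives OUT[B7] (row B7 above).

Answer: {c-a}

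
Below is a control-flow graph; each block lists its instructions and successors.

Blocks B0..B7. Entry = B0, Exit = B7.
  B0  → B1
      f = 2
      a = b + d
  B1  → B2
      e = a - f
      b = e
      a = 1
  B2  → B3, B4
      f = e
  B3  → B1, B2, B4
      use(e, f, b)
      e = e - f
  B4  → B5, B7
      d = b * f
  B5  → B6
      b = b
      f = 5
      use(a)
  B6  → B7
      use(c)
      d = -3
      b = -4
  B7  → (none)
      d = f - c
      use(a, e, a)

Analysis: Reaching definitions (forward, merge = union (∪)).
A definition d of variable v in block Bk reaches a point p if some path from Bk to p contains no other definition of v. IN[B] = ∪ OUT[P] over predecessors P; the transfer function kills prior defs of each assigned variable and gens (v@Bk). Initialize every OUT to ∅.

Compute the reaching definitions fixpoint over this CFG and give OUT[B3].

Answer: {a@B1, b@B1, e@B3, f@B2}

Working:
Converged values:
  B0:  IN={}  OUT={a@B0, f@B0}
  B1:  IN={a@B0, a@B1, b@B1, e@B3, f@B0, f@B2}  OUT={a@B1, b@B1, e@B1, f@B0, f@B2}
  B2:  IN={a@B1, b@B1, e@B1, e@B3, f@B0, f@B2}  OUT={a@B1, b@B1, e@B1, e@B3, f@B2}
  B3:  IN={a@B1, b@B1, e@B1, e@B3, f@B2}  OUT={a@B1, b@B1, e@B3, f@B2}
  B4:  IN={a@B1, b@B1, e@B1, e@B3, f@B2}  OUT={a@B1, b@B1, d@B4, e@B1, e@B3, f@B2}
  B5:  IN={a@B1, b@B1, d@B4, e@B1, e@B3, f@B2}  OUT={a@B1, b@B5, d@B4, e@B1, e@B3, f@B5}
  B6:  IN={a@B1, b@B5, d@B4, e@B1, e@B3, f@B5}  OUT={a@B1, b@B6, d@B6, e@B1, e@B3, f@B5}
  B7:  IN={a@B1, b@B1, b@B6, d@B4, d@B6, e@B1, e@B3, f@B2, f@B5}  OUT={a@B1, b@B1, b@B6, d@B7, e@B1, e@B3, f@B2, f@B5}

Merge at B3: IN[B3] = OUT[B2] = {a@B1, b@B1, e@B1, e@B3, f@B2}
Applying B3's transfer function to that IN value gives OUT[B3] (row B3 above).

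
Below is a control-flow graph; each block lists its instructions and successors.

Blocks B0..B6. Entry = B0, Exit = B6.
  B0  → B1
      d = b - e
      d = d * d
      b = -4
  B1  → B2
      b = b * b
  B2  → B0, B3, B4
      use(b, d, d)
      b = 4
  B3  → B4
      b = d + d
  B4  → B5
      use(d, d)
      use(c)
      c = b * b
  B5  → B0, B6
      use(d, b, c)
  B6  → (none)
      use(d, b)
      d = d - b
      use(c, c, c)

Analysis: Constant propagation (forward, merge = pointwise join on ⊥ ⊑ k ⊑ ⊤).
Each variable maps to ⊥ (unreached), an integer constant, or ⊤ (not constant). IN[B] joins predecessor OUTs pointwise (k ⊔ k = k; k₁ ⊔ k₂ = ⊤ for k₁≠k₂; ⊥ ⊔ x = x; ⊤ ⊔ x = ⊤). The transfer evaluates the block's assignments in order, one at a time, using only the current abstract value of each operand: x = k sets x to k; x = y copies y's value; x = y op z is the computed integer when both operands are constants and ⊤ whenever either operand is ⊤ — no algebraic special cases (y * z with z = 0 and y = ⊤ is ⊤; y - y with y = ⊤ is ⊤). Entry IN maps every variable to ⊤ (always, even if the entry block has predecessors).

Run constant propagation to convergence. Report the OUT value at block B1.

Answer: {a: ⊤, b: 16, c: ⊤, d: ⊤, e: ⊤, f: ⊤}

Working:
Per-block solution:
  B0: | IN=(all ⊤) | OUT={b:-4; rest ⊤}
  B1: | IN={b:-4; rest ⊤} | OUT={b:16; rest ⊤}
  B2: | IN={b:16; rest ⊤} | OUT={b:4; rest ⊤}
  B3: | IN={b:4; rest ⊤} | OUT=(all ⊤)
  B4: | IN=(all ⊤) | OUT=(all ⊤)
  B5: | IN=(all ⊤) | OUT=(all ⊤)
  B6: | IN=(all ⊤) | OUT=(all ⊤)

Merge at B1: IN[B1] = OUT[B0] = {a: ⊤, b: -4, c: ⊤, d: ⊤, e: ⊤, f: ⊤}
Applying B1's transfer function to that IN value gives OUT[B1] (row B1 above).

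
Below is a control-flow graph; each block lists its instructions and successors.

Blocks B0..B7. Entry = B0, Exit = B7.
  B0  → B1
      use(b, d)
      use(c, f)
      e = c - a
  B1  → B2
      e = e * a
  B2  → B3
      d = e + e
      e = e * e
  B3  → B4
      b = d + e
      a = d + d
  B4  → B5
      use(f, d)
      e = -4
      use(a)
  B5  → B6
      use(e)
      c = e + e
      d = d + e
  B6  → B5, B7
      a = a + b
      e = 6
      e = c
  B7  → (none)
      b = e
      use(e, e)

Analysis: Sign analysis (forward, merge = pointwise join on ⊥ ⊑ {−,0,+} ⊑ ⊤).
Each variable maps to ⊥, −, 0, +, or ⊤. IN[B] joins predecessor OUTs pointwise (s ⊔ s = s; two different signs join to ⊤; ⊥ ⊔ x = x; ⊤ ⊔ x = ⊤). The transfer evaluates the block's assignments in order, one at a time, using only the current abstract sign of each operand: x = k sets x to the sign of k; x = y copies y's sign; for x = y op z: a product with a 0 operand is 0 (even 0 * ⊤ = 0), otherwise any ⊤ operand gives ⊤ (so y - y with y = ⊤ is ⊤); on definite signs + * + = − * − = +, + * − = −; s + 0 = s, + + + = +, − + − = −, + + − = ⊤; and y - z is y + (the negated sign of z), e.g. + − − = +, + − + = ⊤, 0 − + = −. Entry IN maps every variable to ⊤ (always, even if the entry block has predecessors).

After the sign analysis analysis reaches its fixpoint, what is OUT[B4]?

Per-block solution:
  B0:  IN=(all ⊤)  OUT=(all ⊤)
  B1:  IN=(all ⊤)  OUT=(all ⊤)
  B2:  IN=(all ⊤)  OUT=(all ⊤)
  B3:  IN=(all ⊤)  OUT=(all ⊤)
  B4:  IN=(all ⊤)  OUT={e:-; rest ⊤}
  B5:  IN={e:-; rest ⊤}  OUT={c:-, e:-; rest ⊤}
  B6:  IN={c:-, e:-; rest ⊤}  OUT={c:-, e:-; rest ⊤}
  B7:  IN={c:-, e:-; rest ⊤}  OUT={b:-, c:-, e:-; rest ⊤}

Merge at B4: IN[B4] = OUT[B3] = {a: ⊤, b: ⊤, c: ⊤, d: ⊤, e: ⊤, f: ⊤}
Applying B4's transfer function to that IN value gives OUT[B4] (row B4 above).

Answer: {a: ⊤, b: ⊤, c: ⊤, d: ⊤, e: -, f: ⊤}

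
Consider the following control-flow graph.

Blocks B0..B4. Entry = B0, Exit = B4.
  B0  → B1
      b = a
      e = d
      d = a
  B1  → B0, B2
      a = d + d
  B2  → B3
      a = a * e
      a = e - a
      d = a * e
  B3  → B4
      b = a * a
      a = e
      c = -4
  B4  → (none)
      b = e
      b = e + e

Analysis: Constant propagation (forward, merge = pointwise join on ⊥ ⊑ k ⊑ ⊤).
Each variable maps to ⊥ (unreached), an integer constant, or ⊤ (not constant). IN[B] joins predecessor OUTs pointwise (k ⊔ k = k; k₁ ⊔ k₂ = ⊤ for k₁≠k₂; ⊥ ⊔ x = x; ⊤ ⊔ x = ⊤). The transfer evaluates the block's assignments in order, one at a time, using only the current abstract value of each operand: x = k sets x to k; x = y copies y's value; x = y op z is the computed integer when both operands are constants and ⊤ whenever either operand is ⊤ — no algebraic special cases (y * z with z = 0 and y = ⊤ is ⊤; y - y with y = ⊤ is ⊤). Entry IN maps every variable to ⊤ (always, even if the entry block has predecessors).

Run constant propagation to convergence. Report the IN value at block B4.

Answer: {a: ⊤, b: ⊤, c: -4, d: ⊤, e: ⊤, f: ⊤}

Derivation:
Per-block solution:
  B0: | IN=(all ⊤) | OUT=(all ⊤)
  B1: | IN=(all ⊤) | OUT=(all ⊤)
  B2: | IN=(all ⊤) | OUT=(all ⊤)
  B3: | IN=(all ⊤) | OUT={c:-4; rest ⊤}
  B4: | IN={c:-4; rest ⊤} | OUT={c:-4; rest ⊤}

Merge at B4: IN[B4] = OUT[B3] = {a: ⊤, b: ⊤, c: -4, d: ⊤, e: ⊤, f: ⊤}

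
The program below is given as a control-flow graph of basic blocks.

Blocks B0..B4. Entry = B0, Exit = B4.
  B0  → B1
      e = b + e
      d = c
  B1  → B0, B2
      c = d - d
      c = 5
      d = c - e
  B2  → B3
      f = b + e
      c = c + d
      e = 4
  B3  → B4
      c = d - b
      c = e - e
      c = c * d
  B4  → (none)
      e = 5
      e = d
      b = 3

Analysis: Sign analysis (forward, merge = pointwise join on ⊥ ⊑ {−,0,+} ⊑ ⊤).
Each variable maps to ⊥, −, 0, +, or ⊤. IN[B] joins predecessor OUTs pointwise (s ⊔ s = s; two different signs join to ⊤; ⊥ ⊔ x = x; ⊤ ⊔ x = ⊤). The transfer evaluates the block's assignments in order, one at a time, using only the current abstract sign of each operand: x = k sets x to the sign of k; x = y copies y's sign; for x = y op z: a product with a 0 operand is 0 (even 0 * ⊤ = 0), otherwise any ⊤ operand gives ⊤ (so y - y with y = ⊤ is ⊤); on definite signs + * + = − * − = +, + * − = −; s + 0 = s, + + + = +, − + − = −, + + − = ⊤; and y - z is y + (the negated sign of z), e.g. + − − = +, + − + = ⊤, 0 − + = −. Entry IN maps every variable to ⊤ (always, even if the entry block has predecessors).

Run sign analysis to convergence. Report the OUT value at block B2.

Per-block solution:
  B0:   IN=(all ⊤)   OUT=(all ⊤)
  B1:   IN=(all ⊤)   OUT={c:+; rest ⊤}
  B2:   IN={c:+; rest ⊤}   OUT={e:+; rest ⊤}
  B3:   IN={e:+; rest ⊤}   OUT={e:+; rest ⊤}
  B4:   IN={e:+; rest ⊤}   OUT={b:+; rest ⊤}

Merge at B2: IN[B2] = OUT[B1] = {a: ⊤, b: ⊤, c: +, d: ⊤, e: ⊤, f: ⊤}
Applying B2's transfer function to that IN value gives OUT[B2] (row B2 above).

Answer: {a: ⊤, b: ⊤, c: ⊤, d: ⊤, e: +, f: ⊤}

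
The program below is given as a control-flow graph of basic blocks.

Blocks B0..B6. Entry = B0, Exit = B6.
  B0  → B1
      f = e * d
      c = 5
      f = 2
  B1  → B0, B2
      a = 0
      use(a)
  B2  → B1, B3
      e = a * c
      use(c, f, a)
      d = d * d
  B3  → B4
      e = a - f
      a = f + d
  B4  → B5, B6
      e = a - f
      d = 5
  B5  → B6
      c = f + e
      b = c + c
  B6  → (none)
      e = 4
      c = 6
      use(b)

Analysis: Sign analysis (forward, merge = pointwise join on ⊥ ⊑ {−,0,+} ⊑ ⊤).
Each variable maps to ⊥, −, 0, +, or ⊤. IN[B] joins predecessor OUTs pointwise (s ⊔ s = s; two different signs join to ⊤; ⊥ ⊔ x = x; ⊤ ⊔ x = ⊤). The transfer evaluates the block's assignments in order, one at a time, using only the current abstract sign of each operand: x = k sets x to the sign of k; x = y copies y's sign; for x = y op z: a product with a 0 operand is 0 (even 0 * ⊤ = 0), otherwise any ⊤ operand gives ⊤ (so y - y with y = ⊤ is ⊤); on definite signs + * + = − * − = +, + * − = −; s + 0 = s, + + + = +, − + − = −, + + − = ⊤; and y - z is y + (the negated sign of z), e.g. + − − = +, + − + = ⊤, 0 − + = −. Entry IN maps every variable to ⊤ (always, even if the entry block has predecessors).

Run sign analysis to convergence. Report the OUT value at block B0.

Answer: {a: ⊤, b: ⊤, c: +, d: ⊤, e: ⊤, f: +}

Derivation:
Fixpoint table:
  B0:  IN=(all ⊤)  OUT={c:+, f:+; rest ⊤}
  B1:  IN={c:+, f:+; rest ⊤}  OUT={a:0, c:+, f:+; rest ⊤}
  B2:  IN={a:0, c:+, f:+; rest ⊤}  OUT={a:0, c:+, e:0, f:+; rest ⊤}
  B3:  IN={a:0, c:+, e:0, f:+; rest ⊤}  OUT={c:+, e:-, f:+; rest ⊤}
  B4:  IN={c:+, e:-, f:+; rest ⊤}  OUT={c:+, d:+, f:+; rest ⊤}
  B5:  IN={c:+, d:+, f:+; rest ⊤}  OUT={d:+, f:+; rest ⊤}
  B6:  IN={d:+, f:+; rest ⊤}  OUT={c:+, d:+, e:+, f:+; rest ⊤}

Merge at B0 (entry node, so the boundary value (all ⊤) is joined with the incoming edge(s)): IN[B0] = (all ⊤) ⊔ OUT[B1] = {a: ⊤, b: ⊤, c: ⊤, d: ⊤, e: ⊤, f: ⊤}
Applying B0's transfer function to that IN value gives OUT[B0] (row B0 above).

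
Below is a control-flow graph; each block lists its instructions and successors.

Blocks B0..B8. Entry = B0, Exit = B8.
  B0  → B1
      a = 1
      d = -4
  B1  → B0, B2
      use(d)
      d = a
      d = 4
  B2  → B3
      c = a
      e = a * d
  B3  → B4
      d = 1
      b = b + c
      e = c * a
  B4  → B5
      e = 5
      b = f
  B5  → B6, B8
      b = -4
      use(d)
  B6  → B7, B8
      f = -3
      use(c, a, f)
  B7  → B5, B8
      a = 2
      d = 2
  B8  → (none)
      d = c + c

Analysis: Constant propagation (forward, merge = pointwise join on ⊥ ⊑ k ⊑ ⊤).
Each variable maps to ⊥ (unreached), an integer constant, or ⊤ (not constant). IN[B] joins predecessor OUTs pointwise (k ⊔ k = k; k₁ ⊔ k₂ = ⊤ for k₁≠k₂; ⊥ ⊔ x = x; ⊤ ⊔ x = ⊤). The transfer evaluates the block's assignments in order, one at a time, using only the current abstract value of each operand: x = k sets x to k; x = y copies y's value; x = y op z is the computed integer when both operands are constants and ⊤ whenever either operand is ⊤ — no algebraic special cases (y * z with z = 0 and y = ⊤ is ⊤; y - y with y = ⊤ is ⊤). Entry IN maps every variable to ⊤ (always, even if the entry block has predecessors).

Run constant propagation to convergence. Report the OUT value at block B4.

Answer: {a: 1, b: ⊤, c: 1, d: 1, e: 5, f: ⊤}

Working:
Fixpoint table:
  B0: | IN=(all ⊤) | OUT={a:1, d:-4; rest ⊤}
  B1: | IN={a:1, d:-4; rest ⊤} | OUT={a:1, d:4; rest ⊤}
  B2: | IN={a:1, d:4; rest ⊤} | OUT={a:1, c:1, d:4, e:4; rest ⊤}
  B3: | IN={a:1, c:1, d:4, e:4; rest ⊤} | OUT={a:1, c:1, d:1, e:1; rest ⊤}
  B4: | IN={a:1, c:1, d:1, e:1; rest ⊤} | OUT={a:1, c:1, d:1, e:5; rest ⊤}
  B5: | IN={c:1, e:5; rest ⊤} | OUT={b:-4, c:1, e:5; rest ⊤}
  B6: | IN={b:-4, c:1, e:5; rest ⊤} | OUT={b:-4, c:1, e:5, f:-3; rest ⊤}
  B7: | IN={b:-4, c:1, e:5, f:-3; rest ⊤} | OUT={a:2, b:-4, c:1, d:2, e:5, f:-3; rest ⊤}
  B8: | IN={b:-4, c:1, e:5; rest ⊤} | OUT={b:-4, c:1, d:2, e:5; rest ⊤}

Merge at B4: IN[B4] = OUT[B3] = {a: 1, b: ⊤, c: 1, d: 1, e: 1, f: ⊤}
Applying B4's transfer function to that IN value gives OUT[B4] (row B4 above).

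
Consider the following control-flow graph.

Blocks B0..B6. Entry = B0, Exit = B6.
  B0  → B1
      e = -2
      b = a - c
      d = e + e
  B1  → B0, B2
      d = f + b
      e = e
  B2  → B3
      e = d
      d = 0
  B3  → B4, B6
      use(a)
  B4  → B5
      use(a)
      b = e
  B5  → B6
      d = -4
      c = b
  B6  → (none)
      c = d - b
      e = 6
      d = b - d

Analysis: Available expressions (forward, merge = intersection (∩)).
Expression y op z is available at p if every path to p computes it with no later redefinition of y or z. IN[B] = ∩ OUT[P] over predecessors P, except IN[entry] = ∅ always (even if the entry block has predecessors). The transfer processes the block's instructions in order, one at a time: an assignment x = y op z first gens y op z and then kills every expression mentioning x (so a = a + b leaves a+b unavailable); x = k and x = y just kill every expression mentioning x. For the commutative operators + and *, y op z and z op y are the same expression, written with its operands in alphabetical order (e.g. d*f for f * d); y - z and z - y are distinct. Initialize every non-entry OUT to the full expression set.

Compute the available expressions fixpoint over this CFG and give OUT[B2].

Converged values:
  B0: | IN={} | OUT={a-c, e+e}
  B1: | IN={a-c, e+e} | OUT={a-c, b+f}
  B2: | IN={a-c, b+f} | OUT={a-c, b+f}
  B3: | IN={a-c, b+f} | OUT={a-c, b+f}
  B4: | IN={a-c, b+f} | OUT={a-c}
  B5: | IN={a-c} | OUT={}
  B6: | IN={} | OUT={}

Merge at B2: IN[B2] = OUT[B1] = {a-c, b+f}
Applying B2's transfer function to that IN value gives OUT[B2] (row B2 above).

Answer: {a-c, b+f}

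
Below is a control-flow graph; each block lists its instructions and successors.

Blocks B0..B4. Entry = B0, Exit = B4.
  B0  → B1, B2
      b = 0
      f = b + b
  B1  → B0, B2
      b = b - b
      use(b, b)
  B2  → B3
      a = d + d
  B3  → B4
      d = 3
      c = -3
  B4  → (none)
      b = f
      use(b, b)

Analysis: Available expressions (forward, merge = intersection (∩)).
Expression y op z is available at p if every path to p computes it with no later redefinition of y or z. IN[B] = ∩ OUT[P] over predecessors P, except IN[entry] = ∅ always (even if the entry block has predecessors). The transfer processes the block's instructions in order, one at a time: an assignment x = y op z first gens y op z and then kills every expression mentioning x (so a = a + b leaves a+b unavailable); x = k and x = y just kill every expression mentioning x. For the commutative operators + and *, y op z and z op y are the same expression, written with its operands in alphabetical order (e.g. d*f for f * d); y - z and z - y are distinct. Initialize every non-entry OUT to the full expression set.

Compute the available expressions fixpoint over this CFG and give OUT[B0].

Answer: {b+b}

Working:
Per-block solution:
  B0:   IN={}   OUT={b+b}
  B1:   IN={b+b}   OUT={}
  B2:   IN={}   OUT={d+d}
  B3:   IN={d+d}   OUT={}
  B4:   IN={}   OUT={}

Merge at B0 (entry node, so the boundary value {} is joined with the incoming edge(s)): IN[B0] = {} ∩ OUT[B1] = {}
Applying B0's transfer function to that IN value gives OUT[B0] (row B0 above).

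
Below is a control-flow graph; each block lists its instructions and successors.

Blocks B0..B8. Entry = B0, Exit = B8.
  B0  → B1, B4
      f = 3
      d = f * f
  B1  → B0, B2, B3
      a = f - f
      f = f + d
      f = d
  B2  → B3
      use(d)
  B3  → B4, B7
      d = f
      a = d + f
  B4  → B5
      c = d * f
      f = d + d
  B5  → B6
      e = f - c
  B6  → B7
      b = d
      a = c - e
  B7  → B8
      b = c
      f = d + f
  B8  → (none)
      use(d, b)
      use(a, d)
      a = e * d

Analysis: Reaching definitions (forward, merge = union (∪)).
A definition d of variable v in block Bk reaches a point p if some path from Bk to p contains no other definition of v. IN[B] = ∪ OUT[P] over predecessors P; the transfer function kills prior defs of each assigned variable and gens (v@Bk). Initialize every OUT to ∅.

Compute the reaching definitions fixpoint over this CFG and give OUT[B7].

Answer: {a@B3, a@B6, b@B7, c@B4, d@B0, d@B3, e@B5, f@B7}

Derivation:
Converged values:
  B0:   IN={a@B1, d@B0, f@B1}   OUT={a@B1, d@B0, f@B0}
  B1:   IN={a@B1, d@B0, f@B0}   OUT={a@B1, d@B0, f@B1}
  B2:   IN={a@B1, d@B0, f@B1}   OUT={a@B1, d@B0, f@B1}
  B3:   IN={a@B1, d@B0, f@B1}   OUT={a@B3, d@B3, f@B1}
  B4:   IN={a@B1, a@B3, d@B0, d@B3, f@B0, f@B1}   OUT={a@B1, a@B3, c@B4, d@B0, d@B3, f@B4}
  B5:   IN={a@B1, a@B3, c@B4, d@B0, d@B3, f@B4}   OUT={a@B1, a@B3, c@B4, d@B0, d@B3, e@B5, f@B4}
  B6:   IN={a@B1, a@B3, c@B4, d@B0, d@B3, e@B5, f@B4}   OUT={a@B6, b@B6, c@B4, d@B0, d@B3, e@B5, f@B4}
  B7:   IN={a@B3, a@B6, b@B6, c@B4, d@B0, d@B3, e@B5, f@B1, f@B4}   OUT={a@B3, a@B6, b@B7, c@B4, d@B0, d@B3, e@B5, f@B7}
  B8:   IN={a@B3, a@B6, b@B7, c@B4, d@B0, d@B3, e@B5, f@B7}   OUT={a@B8, b@B7, c@B4, d@B0, d@B3, e@B5, f@B7}

Merge at B7: IN[B7] = OUT[B3] ⊔ OUT[B6] = {a@B3, a@B6, b@B6, c@B4, d@B0, d@B3, e@B5, f@B1, f@B4}
Applying B7's transfer function to that IN value gives OUT[B7] (row B7 above).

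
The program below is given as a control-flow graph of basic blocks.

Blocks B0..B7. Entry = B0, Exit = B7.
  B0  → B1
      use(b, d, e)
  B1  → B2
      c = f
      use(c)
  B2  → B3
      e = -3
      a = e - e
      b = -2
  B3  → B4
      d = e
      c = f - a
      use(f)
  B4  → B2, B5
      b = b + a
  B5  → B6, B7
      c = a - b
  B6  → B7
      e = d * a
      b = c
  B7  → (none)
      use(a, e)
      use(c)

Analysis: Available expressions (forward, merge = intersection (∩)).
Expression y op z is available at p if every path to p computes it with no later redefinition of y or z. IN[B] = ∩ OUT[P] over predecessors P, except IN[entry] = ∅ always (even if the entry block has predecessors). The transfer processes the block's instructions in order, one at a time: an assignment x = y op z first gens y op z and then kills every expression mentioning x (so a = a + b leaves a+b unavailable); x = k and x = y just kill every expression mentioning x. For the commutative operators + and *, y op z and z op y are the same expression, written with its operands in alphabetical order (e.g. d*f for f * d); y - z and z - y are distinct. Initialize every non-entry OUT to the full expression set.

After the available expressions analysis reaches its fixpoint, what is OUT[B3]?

Converged values:
  B0: | IN={} | OUT={}
  B1: | IN={} | OUT={}
  B2: | IN={} | OUT={e-e}
  B3: | IN={e-e} | OUT={e-e, f-a}
  B4: | IN={e-e, f-a} | OUT={e-e, f-a}
  B5: | IN={e-e, f-a} | OUT={a-b, e-e, f-a}
  B6: | IN={a-b, e-e, f-a} | OUT={a*d, f-a}
  B7: | IN={f-a} | OUT={f-a}

Merge at B3: IN[B3] = OUT[B2] = {e-e}
Applying B3's transfer function to that IN value gives OUT[B3] (row B3 above).

Answer: {e-e, f-a}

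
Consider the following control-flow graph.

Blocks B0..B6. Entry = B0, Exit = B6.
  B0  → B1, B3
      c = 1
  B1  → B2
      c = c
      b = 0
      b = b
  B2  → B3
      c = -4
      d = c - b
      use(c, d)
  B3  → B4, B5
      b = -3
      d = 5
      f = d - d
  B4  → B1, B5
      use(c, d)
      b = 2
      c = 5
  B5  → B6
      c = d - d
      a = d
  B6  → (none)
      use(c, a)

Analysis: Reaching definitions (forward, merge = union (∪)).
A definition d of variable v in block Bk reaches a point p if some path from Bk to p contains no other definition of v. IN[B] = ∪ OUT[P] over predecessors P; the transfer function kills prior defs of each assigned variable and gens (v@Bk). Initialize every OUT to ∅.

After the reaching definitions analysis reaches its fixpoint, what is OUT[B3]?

Per-block solution:
  B0:  IN={}  OUT={c@B0}
  B1:  IN={b@B4, c@B0, c@B4, d@B3, f@B3}  OUT={b@B1, c@B1, d@B3, f@B3}
  B2:  IN={b@B1, c@B1, d@B3, f@B3}  OUT={b@B1, c@B2, d@B2, f@B3}
  B3:  IN={b@B1, c@B0, c@B2, d@B2, f@B3}  OUT={b@B3, c@B0, c@B2, d@B3, f@B3}
  B4:  IN={b@B3, c@B0, c@B2, d@B3, f@B3}  OUT={b@B4, c@B4, d@B3, f@B3}
  B5:  IN={b@B3, b@B4, c@B0, c@B2, c@B4, d@B3, f@B3}  OUT={a@B5, b@B3, b@B4, c@B5, d@B3, f@B3}
  B6:  IN={a@B5, b@B3, b@B4, c@B5, d@B3, f@B3}  OUT={a@B5, b@B3, b@B4, c@B5, d@B3, f@B3}

Merge at B3: IN[B3] = OUT[B0] ⊔ OUT[B2] = {b@B1, c@B0, c@B2, d@B2, f@B3}
Applying B3's transfer function to that IN value gives OUT[B3] (row B3 above).

Answer: {b@B3, c@B0, c@B2, d@B3, f@B3}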